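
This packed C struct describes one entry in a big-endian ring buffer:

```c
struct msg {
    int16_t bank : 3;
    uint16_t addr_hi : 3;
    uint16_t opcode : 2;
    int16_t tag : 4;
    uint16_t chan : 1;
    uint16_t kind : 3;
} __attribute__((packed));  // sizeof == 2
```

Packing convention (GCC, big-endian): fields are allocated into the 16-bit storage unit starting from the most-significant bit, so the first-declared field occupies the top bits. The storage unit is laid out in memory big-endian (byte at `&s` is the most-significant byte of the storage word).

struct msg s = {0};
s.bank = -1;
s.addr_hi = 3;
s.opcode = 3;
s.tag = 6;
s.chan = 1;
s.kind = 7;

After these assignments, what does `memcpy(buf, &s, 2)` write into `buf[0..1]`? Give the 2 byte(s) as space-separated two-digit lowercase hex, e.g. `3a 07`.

bank:3 = -1 → 0x7 << 13 → word 0xe000
addr_hi:3 = 3 → 0x3 << 10 → word 0xec00
opcode:2 = 3 → 0x3 << 8 → word 0xef00
tag:4 = 6 → 0x6 << 4 → word 0xef60
chan:1 = 1 → 0x1 << 3 → word 0xef68
kind:3 = 7 → 0x7 << 0 → word 0xef6f
word = 0xef6f → big-endian bytes:
  [0]=0xef  [1]=0x6f

ef 6f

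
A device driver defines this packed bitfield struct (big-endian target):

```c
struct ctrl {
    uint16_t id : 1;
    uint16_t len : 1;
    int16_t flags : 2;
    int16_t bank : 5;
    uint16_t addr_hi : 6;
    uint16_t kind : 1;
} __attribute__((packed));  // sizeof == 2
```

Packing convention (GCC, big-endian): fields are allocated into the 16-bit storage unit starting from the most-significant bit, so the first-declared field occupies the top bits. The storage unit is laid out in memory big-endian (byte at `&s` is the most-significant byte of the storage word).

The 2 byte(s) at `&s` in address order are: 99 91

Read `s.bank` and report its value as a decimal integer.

-13

[0]=0x99 [1]=0x91 (big-endian) → word 0x9991
id:1 @ bit 15 → (0x9991>>15)&0x1 = 0x1
len:1 @ bit 14 → (0x9991>>14)&0x1 = 0x0
flags:2 @ bit 12 → (0x9991>>12)&0x3 = 0x1
bank:5 @ bit 7 → (0x9991>>7)&0x1f = 0x13  ←
addr_hi:6 @ bit 1 → (0x9991>>1)&0x3f = 0x8
kind:1 @ bit 0 → (0x9991>>0)&0x1 = 0x1
bank signed 5b, MSB=1: 19 - 32 = -13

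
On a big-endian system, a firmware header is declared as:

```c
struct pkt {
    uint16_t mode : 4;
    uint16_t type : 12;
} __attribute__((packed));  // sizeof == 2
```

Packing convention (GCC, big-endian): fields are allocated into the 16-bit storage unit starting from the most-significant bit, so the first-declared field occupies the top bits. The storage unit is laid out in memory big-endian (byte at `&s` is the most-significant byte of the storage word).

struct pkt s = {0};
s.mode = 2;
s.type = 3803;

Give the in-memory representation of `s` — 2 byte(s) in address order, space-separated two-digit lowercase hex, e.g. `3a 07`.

[12+:4] mode=2 & 0xf = 0x2; word=0x2000
[0+:12] type=3803 & 0xfff = 0xedb; word=0x2edb
word = 0x2edb → big-endian bytes:
  [0]=0x2e  [1]=0xdb

2e db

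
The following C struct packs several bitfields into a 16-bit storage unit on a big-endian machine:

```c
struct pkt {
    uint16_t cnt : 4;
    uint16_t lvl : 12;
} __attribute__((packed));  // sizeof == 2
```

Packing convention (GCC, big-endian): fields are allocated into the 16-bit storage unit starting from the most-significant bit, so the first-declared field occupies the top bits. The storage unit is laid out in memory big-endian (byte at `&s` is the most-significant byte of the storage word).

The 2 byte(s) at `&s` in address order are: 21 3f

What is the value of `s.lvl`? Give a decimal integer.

[0]=0x21 [1]=0x3f (big-endian) → word 0x213f
cnt:4 @ bit 12 → (0x213f>>12)&0xf = 0x2
lvl:12 @ bit 0 → (0x213f>>0)&0xfff = 0x13f  ←

319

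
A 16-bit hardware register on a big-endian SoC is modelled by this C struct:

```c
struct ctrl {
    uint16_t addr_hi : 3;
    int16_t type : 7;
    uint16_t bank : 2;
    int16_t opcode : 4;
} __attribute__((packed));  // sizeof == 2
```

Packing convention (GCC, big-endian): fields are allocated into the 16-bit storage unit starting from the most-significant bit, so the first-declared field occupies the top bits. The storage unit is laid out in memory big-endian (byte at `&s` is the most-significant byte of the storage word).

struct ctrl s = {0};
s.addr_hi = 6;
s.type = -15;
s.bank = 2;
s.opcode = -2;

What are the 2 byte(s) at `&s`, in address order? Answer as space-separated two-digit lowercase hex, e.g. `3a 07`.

[13+:3] addr_hi=6 & 0x7 = 0x6; word=0xc000
[6+:7] type=-15 & 0x7f = 0x71; word=0xdc40
[4+:2] bank=2 & 0x3 = 0x2; word=0xdc60
[0+:4] opcode=-2 & 0xf = 0xe; word=0xdc6e
word = 0xdc6e → big-endian bytes:
  [0]=0xdc  [1]=0x6e

dc 6e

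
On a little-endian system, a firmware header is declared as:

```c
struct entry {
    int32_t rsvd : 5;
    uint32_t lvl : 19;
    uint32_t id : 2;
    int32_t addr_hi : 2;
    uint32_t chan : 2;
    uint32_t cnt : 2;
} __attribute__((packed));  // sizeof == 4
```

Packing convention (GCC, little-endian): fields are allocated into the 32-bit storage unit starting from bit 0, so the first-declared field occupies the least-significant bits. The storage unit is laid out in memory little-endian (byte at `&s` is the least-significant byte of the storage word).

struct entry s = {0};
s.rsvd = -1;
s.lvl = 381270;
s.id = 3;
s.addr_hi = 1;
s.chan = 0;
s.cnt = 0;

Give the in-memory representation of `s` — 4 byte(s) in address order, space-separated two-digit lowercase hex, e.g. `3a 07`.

rsvd:5 = -1 → 0x1f << 0 → word 0x0000001f
lvl:19 = 381270 → 0x5d156 << 5 → word 0x00ba2adf
id:2 = 3 → 0x3 << 24 → word 0x03ba2adf
addr_hi:2 = 1 → 0x1 << 26 → word 0x07ba2adf
chan:2 = 0 → 0x0 << 28 → word 0x07ba2adf
cnt:2 = 0 → 0x0 << 30 → word 0x07ba2adf
word = 0x07ba2adf → little-endian bytes:
  [0]=0xdf  [1]=0x2a  [2]=0xba  [3]=0x07

df 2a ba 07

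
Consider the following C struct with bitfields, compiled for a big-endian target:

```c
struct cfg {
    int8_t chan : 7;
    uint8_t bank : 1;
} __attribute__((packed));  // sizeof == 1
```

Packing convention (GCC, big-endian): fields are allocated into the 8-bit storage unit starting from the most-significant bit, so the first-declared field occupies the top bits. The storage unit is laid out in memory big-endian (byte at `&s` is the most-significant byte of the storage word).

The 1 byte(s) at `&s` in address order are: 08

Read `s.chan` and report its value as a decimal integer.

[0]=0x08 (big-endian) → word 0x08
chan:7 @ bit 1 → (0x08>>1)&0x7f = 0x4  ←
bank:1 @ bit 0 → (0x08>>0)&0x1 = 0x0
chan signed 7b, MSB=0: value = 4

4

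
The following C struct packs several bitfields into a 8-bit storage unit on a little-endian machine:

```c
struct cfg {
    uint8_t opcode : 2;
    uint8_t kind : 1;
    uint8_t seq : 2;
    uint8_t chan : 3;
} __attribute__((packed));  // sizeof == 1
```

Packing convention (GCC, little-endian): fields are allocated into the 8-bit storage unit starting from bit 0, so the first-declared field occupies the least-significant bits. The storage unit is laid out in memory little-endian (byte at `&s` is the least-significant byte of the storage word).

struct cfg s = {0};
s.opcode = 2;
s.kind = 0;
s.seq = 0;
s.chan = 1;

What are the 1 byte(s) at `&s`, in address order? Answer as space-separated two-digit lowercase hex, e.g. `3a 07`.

22

[0+:2] opcode=2 & 0x3 = 0x2; word=0x02
[2+:1] kind=0 & 0x1 = 0x0; word=0x02
[3+:2] seq=0 & 0x3 = 0x0; word=0x02
[5+:3] chan=1 & 0x7 = 0x1; word=0x22
word = 0x22 → little-endian bytes:
  [0]=0x22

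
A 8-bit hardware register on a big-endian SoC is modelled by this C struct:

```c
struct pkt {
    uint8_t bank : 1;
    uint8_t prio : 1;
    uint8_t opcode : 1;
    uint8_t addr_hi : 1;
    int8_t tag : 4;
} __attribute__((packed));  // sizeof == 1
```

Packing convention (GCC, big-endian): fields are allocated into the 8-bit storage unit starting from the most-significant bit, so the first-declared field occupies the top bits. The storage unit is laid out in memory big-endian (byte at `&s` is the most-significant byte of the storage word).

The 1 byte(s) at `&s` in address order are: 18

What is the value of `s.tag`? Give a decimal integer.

-8

[0]=0x18 (big-endian) → word 0x18
bank [7+:1] = (word>>7) & 0x1 = 0
prio [6+:1] = (word>>6) & 0x1 = 0
opcode [5+:1] = (word>>5) & 0x1 = 0
addr_hi [4+:1] = (word>>4) & 0x1 = 1
tag [0+:4] = (word>>0) & 0xf = 8  ←
tag signed 4b, MSB=1: 8 - 16 = -8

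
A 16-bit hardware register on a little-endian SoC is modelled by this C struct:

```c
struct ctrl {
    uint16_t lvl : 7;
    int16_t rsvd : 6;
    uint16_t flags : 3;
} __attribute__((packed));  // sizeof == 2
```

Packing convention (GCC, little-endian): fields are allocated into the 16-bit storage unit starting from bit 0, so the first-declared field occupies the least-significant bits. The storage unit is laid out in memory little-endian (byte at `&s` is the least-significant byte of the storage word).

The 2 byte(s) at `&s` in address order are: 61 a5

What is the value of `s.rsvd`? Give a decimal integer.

10

[0]=0x61 [1]=0xa5 (little-endian) → word 0xa561
lvl:7 @ bit 0 → (0xa561>>0)&0x7f = 0x61
rsvd:6 @ bit 7 → (0xa561>>7)&0x3f = 0xa  ←
flags:3 @ bit 13 → (0xa561>>13)&0x7 = 0x5
rsvd signed 6b, MSB=0: value = 10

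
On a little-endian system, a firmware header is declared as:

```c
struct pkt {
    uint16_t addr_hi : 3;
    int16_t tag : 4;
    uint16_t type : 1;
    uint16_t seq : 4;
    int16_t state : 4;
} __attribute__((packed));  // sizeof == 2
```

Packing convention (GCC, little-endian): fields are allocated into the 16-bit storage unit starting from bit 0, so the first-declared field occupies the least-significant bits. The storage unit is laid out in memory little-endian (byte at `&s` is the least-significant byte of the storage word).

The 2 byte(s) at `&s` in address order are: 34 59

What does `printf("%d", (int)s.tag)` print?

6

[0]=0x34 [1]=0x59 (little-endian) → word 0x5934
addr_hi:3 @ bit 0 → (0x5934>>0)&0x7 = 0x4
tag:4 @ bit 3 → (0x5934>>3)&0xf = 0x6  ←
type:1 @ bit 7 → (0x5934>>7)&0x1 = 0x0
seq:4 @ bit 8 → (0x5934>>8)&0xf = 0x9
state:4 @ bit 12 → (0x5934>>12)&0xf = 0x5
tag signed 4b, MSB=0: value = 6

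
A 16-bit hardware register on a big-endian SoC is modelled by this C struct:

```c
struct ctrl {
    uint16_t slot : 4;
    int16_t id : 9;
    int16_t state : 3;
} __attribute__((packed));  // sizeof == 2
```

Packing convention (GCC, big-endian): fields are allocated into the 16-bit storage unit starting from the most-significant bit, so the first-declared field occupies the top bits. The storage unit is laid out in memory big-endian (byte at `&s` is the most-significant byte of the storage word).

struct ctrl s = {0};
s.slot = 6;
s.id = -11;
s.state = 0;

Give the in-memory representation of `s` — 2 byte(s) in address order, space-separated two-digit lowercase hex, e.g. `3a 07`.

slot (4b) val=6 bits=0x6 at bit 12: 0x6000
id (9b) val=-11 bits=0x1f5 at bit 3: 0x6fa8
state (3b) val=0 bits=0x0 at bit 0: 0x6fa8
word = 0x6fa8 → big-endian bytes:
  [0]=0x6f  [1]=0xa8

6f a8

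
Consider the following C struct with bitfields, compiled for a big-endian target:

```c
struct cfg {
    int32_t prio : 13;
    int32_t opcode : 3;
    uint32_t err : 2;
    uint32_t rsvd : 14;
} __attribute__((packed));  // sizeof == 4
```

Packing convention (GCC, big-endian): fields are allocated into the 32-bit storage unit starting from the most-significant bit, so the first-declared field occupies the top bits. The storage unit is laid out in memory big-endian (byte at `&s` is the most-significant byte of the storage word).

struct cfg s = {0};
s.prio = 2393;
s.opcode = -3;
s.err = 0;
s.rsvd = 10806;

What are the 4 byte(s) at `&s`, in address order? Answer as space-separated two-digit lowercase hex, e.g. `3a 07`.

prio (13b) val=2393 bits=0x959 at bit 19: 0x4ac80000
opcode (3b) val=-3 bits=0x5 at bit 16: 0x4acd0000
err (2b) val=0 bits=0x0 at bit 14: 0x4acd0000
rsvd (14b) val=10806 bits=0x2a36 at bit 0: 0x4acd2a36
word = 0x4acd2a36 → big-endian bytes:
  [0]=0x4a  [1]=0xcd  [2]=0x2a  [3]=0x36

4a cd 2a 36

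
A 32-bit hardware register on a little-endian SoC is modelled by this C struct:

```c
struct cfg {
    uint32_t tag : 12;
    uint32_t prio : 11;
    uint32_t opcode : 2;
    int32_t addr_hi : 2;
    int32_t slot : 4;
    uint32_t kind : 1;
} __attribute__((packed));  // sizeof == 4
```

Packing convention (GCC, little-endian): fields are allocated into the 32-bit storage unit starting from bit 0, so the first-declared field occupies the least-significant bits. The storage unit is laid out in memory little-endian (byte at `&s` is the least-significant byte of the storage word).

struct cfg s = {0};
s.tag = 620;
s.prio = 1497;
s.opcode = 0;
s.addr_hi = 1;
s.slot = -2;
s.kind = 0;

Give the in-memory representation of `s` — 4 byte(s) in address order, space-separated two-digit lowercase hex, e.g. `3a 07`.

6c 92 5d 72

[0+:12] tag=620 & 0xfff = 0x26c; word=0x0000026c
[12+:11] prio=1497 & 0x7ff = 0x5d9; word=0x005d926c
[23+:2] opcode=0 & 0x3 = 0x0; word=0x005d926c
[25+:2] addr_hi=1 & 0x3 = 0x1; word=0x025d926c
[27+:4] slot=-2 & 0xf = 0xe; word=0x725d926c
[31+:1] kind=0 & 0x1 = 0x0; word=0x725d926c
word = 0x725d926c → little-endian bytes:
  [0]=0x6c  [1]=0x92  [2]=0x5d  [3]=0x72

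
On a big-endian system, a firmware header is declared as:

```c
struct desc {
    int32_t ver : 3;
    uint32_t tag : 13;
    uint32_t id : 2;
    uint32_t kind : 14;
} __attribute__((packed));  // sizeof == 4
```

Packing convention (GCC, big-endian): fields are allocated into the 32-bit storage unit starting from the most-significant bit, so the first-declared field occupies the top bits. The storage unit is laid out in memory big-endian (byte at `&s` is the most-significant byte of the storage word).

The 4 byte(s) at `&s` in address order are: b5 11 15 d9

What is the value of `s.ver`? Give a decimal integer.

[0]=0xb5 [1]=0x11 [2]=0x15 [3]=0xd9 (big-endian) → word 0xb51115d9
ver [29+:3] = (word>>29) & 0x7 = 5  ←
tag [16+:13] = (word>>16) & 0x1fff = 5393
id [14+:2] = (word>>14) & 0x3 = 0
kind [0+:14] = (word>>0) & 0x3fff = 5593
ver signed 3b, MSB=1: 5 - 8 = -3

-3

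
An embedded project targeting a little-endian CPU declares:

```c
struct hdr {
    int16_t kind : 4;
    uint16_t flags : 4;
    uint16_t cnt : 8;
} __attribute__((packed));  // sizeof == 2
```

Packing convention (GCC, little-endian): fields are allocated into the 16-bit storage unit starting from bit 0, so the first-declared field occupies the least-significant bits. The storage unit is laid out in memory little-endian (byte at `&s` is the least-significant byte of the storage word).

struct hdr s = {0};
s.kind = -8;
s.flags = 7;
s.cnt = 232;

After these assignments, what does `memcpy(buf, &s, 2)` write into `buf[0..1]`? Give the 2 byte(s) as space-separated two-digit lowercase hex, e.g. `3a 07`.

[0+:4] kind=-8 & 0xf = 0x8; word=0x0008
[4+:4] flags=7 & 0xf = 0x7; word=0x0078
[8+:8] cnt=232 & 0xff = 0xe8; word=0xe878
word = 0xe878 → little-endian bytes:
  [0]=0x78  [1]=0xe8

78 e8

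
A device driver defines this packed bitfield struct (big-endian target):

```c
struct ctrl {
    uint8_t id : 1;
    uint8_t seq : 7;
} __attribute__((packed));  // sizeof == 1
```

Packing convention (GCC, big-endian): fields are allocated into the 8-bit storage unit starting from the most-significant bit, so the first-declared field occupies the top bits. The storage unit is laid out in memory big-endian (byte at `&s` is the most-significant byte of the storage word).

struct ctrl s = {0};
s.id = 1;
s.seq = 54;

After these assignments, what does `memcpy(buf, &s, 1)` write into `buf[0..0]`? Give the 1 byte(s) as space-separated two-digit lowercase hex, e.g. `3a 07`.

id:1 = 1 → 0x1 << 7 → word 0x80
seq:7 = 54 → 0x36 << 0 → word 0xb6
word = 0xb6 → big-endian bytes:
  [0]=0xb6

b6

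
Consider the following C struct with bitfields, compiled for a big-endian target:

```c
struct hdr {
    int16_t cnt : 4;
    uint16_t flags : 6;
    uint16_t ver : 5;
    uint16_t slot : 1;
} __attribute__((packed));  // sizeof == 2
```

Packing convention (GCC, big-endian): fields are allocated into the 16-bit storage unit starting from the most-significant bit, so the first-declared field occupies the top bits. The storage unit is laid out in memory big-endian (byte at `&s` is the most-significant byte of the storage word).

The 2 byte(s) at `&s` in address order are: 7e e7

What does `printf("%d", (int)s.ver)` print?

[0]=0x7e [1]=0xe7 (big-endian) → word 0x7ee7
cnt [12+:4] = (word>>12) & 0xf = 7
flags [6+:6] = (word>>6) & 0x3f = 59
ver [1+:5] = (word>>1) & 0x1f = 19  ←
slot [0+:1] = (word>>0) & 0x1 = 1

19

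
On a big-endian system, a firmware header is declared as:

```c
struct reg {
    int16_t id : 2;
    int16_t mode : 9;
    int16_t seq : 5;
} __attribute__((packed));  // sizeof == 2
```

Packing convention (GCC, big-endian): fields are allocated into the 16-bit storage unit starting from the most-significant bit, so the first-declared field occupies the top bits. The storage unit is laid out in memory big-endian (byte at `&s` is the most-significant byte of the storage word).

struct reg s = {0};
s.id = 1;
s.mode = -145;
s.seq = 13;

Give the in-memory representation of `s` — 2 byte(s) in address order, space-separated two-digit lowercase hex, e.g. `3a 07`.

id (2b) val=1 bits=0x1 at bit 14: 0x4000
mode (9b) val=-145 bits=0x16f at bit 5: 0x6de0
seq (5b) val=13 bits=0xd at bit 0: 0x6ded
word = 0x6ded → big-endian bytes:
  [0]=0x6d  [1]=0xed

6d ed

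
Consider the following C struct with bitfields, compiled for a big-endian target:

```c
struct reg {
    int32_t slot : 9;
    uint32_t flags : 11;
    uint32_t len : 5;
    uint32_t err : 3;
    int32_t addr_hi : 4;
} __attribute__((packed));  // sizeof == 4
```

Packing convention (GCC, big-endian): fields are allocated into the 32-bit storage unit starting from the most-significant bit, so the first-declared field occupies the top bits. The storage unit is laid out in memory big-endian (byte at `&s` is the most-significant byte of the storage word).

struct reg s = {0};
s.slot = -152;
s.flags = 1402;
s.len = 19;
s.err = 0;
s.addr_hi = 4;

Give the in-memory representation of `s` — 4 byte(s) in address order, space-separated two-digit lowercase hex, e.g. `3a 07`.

b4 57 a9 84

slot:9 = -152 → 0x168 << 23 → word 0xb4000000
flags:11 = 1402 → 0x57a << 12 → word 0xb457a000
len:5 = 19 → 0x13 << 7 → word 0xb457a980
err:3 = 0 → 0x0 << 4 → word 0xb457a980
addr_hi:4 = 4 → 0x4 << 0 → word 0xb457a984
word = 0xb457a984 → big-endian bytes:
  [0]=0xb4  [1]=0x57  [2]=0xa9  [3]=0x84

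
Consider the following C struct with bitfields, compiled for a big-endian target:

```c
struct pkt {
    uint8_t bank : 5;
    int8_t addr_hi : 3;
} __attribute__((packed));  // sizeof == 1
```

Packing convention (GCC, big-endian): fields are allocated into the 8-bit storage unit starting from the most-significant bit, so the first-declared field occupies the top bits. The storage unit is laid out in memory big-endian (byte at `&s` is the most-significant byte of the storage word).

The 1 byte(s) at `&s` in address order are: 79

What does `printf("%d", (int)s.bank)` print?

[0]=0x79 (big-endian) → word 0x79
bank:5 @ bit 3 → (0x79>>3)&0x1f = 0xf  ←
addr_hi:3 @ bit 0 → (0x79>>0)&0x7 = 0x1

15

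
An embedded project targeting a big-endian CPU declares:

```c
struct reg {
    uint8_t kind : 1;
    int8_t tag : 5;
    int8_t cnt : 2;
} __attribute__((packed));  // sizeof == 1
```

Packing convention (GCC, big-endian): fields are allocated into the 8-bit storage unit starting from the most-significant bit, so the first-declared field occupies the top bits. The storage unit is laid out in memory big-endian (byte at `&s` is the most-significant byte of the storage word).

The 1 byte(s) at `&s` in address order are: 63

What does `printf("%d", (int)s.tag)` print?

[0]=0x63 (big-endian) → word 0x63
kind [7+:1] = (word>>7) & 0x1 = 0
tag [2+:5] = (word>>2) & 0x1f = 24  ←
cnt [0+:2] = (word>>0) & 0x3 = 3
tag signed 5b, MSB=1: 24 - 32 = -8

-8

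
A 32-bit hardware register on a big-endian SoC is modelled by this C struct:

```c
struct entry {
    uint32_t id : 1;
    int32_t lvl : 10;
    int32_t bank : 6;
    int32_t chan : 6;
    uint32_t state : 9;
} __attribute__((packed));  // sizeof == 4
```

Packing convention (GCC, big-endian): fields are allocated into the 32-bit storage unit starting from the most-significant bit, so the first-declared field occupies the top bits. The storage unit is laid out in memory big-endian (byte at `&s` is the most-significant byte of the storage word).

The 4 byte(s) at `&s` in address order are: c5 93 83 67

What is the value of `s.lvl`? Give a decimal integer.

-468

[0]=0xc5 [1]=0x93 [2]=0x83 [3]=0x67 (big-endian) → word 0xc5938367
id:1 @ bit 31 → (0xc5938367>>31)&0x1 = 0x1
lvl:10 @ bit 21 → (0xc5938367>>21)&0x3ff = 0x22c  ←
bank:6 @ bit 15 → (0xc5938367>>15)&0x3f = 0x27
chan:6 @ bit 9 → (0xc5938367>>9)&0x3f = 0x1
state:9 @ bit 0 → (0xc5938367>>0)&0x1ff = 0x167
lvl signed 10b, MSB=1: 556 - 1024 = -468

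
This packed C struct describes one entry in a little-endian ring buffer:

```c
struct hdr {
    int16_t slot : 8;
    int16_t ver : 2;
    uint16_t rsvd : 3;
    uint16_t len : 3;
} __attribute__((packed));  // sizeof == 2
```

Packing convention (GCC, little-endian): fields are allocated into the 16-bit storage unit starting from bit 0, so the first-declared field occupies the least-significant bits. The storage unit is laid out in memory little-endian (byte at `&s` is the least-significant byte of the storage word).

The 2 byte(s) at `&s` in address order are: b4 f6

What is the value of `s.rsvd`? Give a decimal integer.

[0]=0xb4 [1]=0xf6 (little-endian) → word 0xf6b4
slot [0+:8] = (word>>0) & 0xff = 180
ver [8+:2] = (word>>8) & 0x3 = 2
rsvd [10+:3] = (word>>10) & 0x7 = 5  ←
len [13+:3] = (word>>13) & 0x7 = 7

5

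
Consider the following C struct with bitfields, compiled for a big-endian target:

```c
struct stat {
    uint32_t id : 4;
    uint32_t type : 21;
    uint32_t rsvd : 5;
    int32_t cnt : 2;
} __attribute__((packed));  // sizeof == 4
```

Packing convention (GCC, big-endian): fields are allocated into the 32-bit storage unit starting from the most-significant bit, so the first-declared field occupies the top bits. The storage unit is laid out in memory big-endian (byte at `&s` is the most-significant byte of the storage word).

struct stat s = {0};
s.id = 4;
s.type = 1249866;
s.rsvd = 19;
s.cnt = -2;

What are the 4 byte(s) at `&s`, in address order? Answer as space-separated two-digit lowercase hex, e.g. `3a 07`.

49 89 25 4e

[28+:4] id=4 & 0xf = 0x4; word=0x40000000
[7+:21] type=1249866 & 0x1fffff = 0x13124a; word=0x49892500
[2+:5] rsvd=19 & 0x1f = 0x13; word=0x4989254c
[0+:2] cnt=-2 & 0x3 = 0x2; word=0x4989254e
word = 0x4989254e → big-endian bytes:
  [0]=0x49  [1]=0x89  [2]=0x25  [3]=0x4e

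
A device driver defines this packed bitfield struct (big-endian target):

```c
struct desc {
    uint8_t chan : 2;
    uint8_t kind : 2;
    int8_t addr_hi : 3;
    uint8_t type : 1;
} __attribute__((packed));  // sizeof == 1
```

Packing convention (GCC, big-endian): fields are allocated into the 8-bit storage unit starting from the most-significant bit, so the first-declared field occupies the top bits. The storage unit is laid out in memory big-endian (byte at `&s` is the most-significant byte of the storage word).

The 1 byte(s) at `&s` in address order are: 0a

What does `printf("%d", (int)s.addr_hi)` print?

[0]=0x0a (big-endian) → word 0x0a
chan:2 @ bit 6 → (0x0a>>6)&0x3 = 0x0
kind:2 @ bit 4 → (0x0a>>4)&0x3 = 0x0
addr_hi:3 @ bit 1 → (0x0a>>1)&0x7 = 0x5  ←
type:1 @ bit 0 → (0x0a>>0)&0x1 = 0x0
addr_hi signed 3b, MSB=1: 5 - 8 = -3

-3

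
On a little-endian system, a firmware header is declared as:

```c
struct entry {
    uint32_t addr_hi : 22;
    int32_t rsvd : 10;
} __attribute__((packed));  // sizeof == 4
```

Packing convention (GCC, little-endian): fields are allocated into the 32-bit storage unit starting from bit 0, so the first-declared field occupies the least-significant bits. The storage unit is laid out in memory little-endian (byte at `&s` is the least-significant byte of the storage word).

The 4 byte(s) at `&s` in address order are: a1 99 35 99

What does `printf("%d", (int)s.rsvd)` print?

[0]=0xa1 [1]=0x99 [2]=0x35 [3]=0x99 (little-endian) → word 0x993599a1
addr_hi:22 @ bit 0 → (0x993599a1>>0)&0x3fffff = 0x3599a1
rsvd:10 @ bit 22 → (0x993599a1>>22)&0x3ff = 0x264  ←
rsvd signed 10b, MSB=1: 612 - 1024 = -412

-412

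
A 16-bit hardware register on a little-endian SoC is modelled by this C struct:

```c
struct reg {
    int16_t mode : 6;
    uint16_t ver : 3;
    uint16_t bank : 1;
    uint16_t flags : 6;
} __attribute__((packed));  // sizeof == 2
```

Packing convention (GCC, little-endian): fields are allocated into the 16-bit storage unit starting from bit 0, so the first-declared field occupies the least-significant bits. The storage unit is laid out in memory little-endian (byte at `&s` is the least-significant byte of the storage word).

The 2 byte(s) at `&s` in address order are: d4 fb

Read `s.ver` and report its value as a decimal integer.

7

[0]=0xd4 [1]=0xfb (little-endian) → word 0xfbd4
mode:6 @ bit 0 → (0xfbd4>>0)&0x3f = 0x14
ver:3 @ bit 6 → (0xfbd4>>6)&0x7 = 0x7  ←
bank:1 @ bit 9 → (0xfbd4>>9)&0x1 = 0x1
flags:6 @ bit 10 → (0xfbd4>>10)&0x3f = 0x3e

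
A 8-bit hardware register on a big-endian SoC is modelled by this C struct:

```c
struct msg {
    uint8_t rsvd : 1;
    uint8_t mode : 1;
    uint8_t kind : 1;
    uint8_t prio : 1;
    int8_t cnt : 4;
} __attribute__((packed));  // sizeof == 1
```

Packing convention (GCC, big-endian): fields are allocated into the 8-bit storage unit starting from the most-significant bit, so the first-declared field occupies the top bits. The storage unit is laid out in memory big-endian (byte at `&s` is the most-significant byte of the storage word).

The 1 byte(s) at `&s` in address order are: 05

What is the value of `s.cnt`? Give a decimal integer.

5

[0]=0x05 (big-endian) → word 0x05
rsvd:1 @ bit 7 → (0x05>>7)&0x1 = 0x0
mode:1 @ bit 6 → (0x05>>6)&0x1 = 0x0
kind:1 @ bit 5 → (0x05>>5)&0x1 = 0x0
prio:1 @ bit 4 → (0x05>>4)&0x1 = 0x0
cnt:4 @ bit 0 → (0x05>>0)&0xf = 0x5  ←
cnt signed 4b, MSB=0: value = 5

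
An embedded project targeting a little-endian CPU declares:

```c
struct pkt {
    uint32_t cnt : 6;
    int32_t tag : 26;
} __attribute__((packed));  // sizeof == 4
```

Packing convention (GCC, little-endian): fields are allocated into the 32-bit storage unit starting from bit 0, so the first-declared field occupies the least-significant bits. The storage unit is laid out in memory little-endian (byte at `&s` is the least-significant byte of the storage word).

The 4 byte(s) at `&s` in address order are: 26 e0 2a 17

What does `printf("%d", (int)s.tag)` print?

6073216

[0]=0x26 [1]=0xe0 [2]=0x2a [3]=0x17 (little-endian) → word 0x172ae026
cnt [0+:6] = (word>>0) & 0x3f = 38
tag [6+:26] = (word>>6) & 0x3ffffff = 6073216  ←
tag signed 26b, MSB=0: value = 6073216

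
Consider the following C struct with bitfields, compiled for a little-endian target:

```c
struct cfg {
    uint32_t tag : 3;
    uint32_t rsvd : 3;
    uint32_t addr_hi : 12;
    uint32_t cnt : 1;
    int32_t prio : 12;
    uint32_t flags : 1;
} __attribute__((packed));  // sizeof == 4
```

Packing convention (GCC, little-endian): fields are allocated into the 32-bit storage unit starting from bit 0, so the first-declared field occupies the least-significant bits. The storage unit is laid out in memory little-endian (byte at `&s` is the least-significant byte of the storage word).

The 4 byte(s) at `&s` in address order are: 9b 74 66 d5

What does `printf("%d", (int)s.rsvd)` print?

3

[0]=0x9b [1]=0x74 [2]=0x66 [3]=0xd5 (little-endian) → word 0xd566749b
tag:3 @ bit 0 → (0xd566749b>>0)&0x7 = 0x3
rsvd:3 @ bit 3 → (0xd566749b>>3)&0x7 = 0x3  ←
addr_hi:12 @ bit 6 → (0xd566749b>>6)&0xfff = 0x9d2
cnt:1 @ bit 18 → (0xd566749b>>18)&0x1 = 0x1
prio:12 @ bit 19 → (0xd566749b>>19)&0xfff = 0xaac
flags:1 @ bit 31 → (0xd566749b>>31)&0x1 = 0x1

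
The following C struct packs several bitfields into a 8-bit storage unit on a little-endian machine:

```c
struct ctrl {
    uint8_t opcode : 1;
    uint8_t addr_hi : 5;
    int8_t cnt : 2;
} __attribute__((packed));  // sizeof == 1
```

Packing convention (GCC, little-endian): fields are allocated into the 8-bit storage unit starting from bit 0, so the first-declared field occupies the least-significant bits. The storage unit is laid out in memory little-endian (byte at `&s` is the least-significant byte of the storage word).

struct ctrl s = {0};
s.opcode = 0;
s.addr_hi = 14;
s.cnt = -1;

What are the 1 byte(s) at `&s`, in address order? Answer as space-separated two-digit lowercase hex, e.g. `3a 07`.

dc

[0+:1] opcode=0 & 0x1 = 0x0; word=0x00
[1+:5] addr_hi=14 & 0x1f = 0xe; word=0x1c
[6+:2] cnt=-1 & 0x3 = 0x3; word=0xdc
word = 0xdc → little-endian bytes:
  [0]=0xdc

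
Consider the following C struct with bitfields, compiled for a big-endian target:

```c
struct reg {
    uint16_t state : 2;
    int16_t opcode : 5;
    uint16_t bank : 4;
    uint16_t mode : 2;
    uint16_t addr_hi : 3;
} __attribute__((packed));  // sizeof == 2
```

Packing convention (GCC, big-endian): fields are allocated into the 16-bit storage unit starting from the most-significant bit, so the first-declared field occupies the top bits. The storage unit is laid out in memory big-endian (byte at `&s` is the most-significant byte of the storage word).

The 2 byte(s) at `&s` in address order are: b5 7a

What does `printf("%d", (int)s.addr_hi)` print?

[0]=0xb5 [1]=0x7a (big-endian) → word 0xb57a
state [14+:2] = (word>>14) & 0x3 = 2
opcode [9+:5] = (word>>9) & 0x1f = 26
bank [5+:4] = (word>>5) & 0xf = 11
mode [3+:2] = (word>>3) & 0x3 = 3
addr_hi [0+:3] = (word>>0) & 0x7 = 2  ←

2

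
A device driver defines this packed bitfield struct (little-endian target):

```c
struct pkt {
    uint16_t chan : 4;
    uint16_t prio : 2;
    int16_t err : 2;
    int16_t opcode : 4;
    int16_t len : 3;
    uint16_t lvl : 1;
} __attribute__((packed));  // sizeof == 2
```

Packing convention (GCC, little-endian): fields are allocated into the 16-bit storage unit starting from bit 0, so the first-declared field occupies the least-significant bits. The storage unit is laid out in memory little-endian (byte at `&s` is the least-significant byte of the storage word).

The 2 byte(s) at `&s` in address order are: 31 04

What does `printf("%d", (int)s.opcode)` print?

4

[0]=0x31 [1]=0x04 (little-endian) → word 0x0431
chan:4 @ bit 0 → (0x0431>>0)&0xf = 0x1
prio:2 @ bit 4 → (0x0431>>4)&0x3 = 0x3
err:2 @ bit 6 → (0x0431>>6)&0x3 = 0x0
opcode:4 @ bit 8 → (0x0431>>8)&0xf = 0x4  ←
len:3 @ bit 12 → (0x0431>>12)&0x7 = 0x0
lvl:1 @ bit 15 → (0x0431>>15)&0x1 = 0x0
opcode signed 4b, MSB=0: value = 4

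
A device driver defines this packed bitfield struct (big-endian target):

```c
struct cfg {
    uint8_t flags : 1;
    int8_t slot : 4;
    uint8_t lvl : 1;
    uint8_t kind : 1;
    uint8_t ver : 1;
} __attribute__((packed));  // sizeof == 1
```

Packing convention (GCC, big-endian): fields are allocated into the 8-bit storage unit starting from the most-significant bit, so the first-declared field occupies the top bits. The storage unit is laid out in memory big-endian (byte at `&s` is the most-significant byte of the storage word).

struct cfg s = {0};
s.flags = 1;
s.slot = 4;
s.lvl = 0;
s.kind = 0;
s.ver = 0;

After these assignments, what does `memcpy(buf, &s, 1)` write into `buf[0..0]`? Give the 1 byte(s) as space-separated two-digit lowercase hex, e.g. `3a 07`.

[7+:1] flags=1 & 0x1 = 0x1; word=0x80
[3+:4] slot=4 & 0xf = 0x4; word=0xa0
[2+:1] lvl=0 & 0x1 = 0x0; word=0xa0
[1+:1] kind=0 & 0x1 = 0x0; word=0xa0
[0+:1] ver=0 & 0x1 = 0x0; word=0xa0
word = 0xa0 → big-endian bytes:
  [0]=0xa0

a0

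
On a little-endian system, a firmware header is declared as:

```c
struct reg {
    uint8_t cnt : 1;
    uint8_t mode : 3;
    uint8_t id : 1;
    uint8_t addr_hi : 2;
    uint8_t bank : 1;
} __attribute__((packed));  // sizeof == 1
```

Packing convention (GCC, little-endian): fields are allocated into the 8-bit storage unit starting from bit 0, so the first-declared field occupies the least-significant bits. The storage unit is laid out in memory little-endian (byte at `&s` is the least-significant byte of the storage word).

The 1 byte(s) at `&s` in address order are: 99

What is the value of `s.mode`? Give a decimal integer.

4

[0]=0x99 (little-endian) → word 0x99
cnt [0+:1] = (word>>0) & 0x1 = 1
mode [1+:3] = (word>>1) & 0x7 = 4  ←
id [4+:1] = (word>>4) & 0x1 = 1
addr_hi [5+:2] = (word>>5) & 0x3 = 0
bank [7+:1] = (word>>7) & 0x1 = 1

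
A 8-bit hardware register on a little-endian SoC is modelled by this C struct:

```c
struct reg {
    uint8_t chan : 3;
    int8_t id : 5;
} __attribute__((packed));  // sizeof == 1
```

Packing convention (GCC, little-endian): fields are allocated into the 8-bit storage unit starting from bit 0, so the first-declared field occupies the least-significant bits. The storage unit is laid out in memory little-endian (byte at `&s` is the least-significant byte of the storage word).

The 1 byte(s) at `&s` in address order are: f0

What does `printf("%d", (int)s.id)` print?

[0]=0xf0 (little-endian) → word 0xf0
chan:3 @ bit 0 → (0xf0>>0)&0x7 = 0x0
id:5 @ bit 3 → (0xf0>>3)&0x1f = 0x1e  ←
id signed 5b, MSB=1: 30 - 32 = -2

-2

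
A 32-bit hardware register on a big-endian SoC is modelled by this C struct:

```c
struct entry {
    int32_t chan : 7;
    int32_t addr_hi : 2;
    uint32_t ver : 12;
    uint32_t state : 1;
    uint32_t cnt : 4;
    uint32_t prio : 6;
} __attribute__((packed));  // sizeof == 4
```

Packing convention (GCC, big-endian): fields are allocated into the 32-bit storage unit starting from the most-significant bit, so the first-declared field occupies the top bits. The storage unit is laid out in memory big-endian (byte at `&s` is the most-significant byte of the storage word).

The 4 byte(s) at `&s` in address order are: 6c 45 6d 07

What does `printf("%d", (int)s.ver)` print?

[0]=0x6c [1]=0x45 [2]=0x6d [3]=0x07 (big-endian) → word 0x6c456d07
chan [25+:7] = (word>>25) & 0x7f = 54
addr_hi [23+:2] = (word>>23) & 0x3 = 0
ver [11+:12] = (word>>11) & 0xfff = 2221  ←
state [10+:1] = (word>>10) & 0x1 = 1
cnt [6+:4] = (word>>6) & 0xf = 4
prio [0+:6] = (word>>0) & 0x3f = 7

2221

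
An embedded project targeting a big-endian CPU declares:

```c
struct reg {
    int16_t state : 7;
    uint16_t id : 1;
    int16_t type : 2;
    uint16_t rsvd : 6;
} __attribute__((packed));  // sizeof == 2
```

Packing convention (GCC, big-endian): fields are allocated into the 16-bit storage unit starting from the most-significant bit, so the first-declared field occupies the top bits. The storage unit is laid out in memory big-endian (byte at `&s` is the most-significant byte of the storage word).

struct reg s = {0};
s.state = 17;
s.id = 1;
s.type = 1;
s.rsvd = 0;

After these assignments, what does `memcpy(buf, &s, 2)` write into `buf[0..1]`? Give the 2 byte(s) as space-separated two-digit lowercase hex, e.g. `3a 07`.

state:7 = 17 → 0x11 << 9 → word 0x2200
id:1 = 1 → 0x1 << 8 → word 0x2300
type:2 = 1 → 0x1 << 6 → word 0x2340
rsvd:6 = 0 → 0x0 << 0 → word 0x2340
word = 0x2340 → big-endian bytes:
  [0]=0x23  [1]=0x40

23 40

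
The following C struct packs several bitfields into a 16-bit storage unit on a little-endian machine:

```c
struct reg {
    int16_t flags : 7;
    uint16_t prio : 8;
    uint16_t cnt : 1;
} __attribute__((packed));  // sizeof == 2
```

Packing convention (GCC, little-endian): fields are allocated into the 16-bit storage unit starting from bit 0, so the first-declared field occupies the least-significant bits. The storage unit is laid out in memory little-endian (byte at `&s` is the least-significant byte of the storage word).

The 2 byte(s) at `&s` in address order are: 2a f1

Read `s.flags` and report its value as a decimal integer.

42

[0]=0x2a [1]=0xf1 (little-endian) → word 0xf12a
flags [0+:7] = (word>>0) & 0x7f = 42  ←
prio [7+:8] = (word>>7) & 0xff = 226
cnt [15+:1] = (word>>15) & 0x1 = 1
flags signed 7b, MSB=0: value = 42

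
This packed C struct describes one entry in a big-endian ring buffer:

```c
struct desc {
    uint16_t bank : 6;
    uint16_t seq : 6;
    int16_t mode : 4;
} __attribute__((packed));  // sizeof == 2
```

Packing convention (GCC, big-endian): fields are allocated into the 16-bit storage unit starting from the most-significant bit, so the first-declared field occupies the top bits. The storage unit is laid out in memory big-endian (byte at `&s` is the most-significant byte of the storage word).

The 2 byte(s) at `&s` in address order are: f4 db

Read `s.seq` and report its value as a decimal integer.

13

[0]=0xf4 [1]=0xdb (big-endian) → word 0xf4db
bank:6 @ bit 10 → (0xf4db>>10)&0x3f = 0x3d
seq:6 @ bit 4 → (0xf4db>>4)&0x3f = 0xd  ←
mode:4 @ bit 0 → (0xf4db>>0)&0xf = 0xb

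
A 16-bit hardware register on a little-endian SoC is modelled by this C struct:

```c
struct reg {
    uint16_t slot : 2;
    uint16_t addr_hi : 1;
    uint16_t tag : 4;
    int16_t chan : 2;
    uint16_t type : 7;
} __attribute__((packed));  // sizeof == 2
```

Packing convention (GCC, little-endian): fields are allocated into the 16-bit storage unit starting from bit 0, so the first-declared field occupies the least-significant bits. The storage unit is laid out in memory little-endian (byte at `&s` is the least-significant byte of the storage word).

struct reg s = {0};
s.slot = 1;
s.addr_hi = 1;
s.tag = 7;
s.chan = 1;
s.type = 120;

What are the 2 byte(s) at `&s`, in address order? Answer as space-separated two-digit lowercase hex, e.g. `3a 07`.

[0+:2] slot=1 & 0x3 = 0x1; word=0x0001
[2+:1] addr_hi=1 & 0x1 = 0x1; word=0x0005
[3+:4] tag=7 & 0xf = 0x7; word=0x003d
[7+:2] chan=1 & 0x3 = 0x1; word=0x00bd
[9+:7] type=120 & 0x7f = 0x78; word=0xf0bd
word = 0xf0bd → little-endian bytes:
  [0]=0xbd  [1]=0xf0

bd f0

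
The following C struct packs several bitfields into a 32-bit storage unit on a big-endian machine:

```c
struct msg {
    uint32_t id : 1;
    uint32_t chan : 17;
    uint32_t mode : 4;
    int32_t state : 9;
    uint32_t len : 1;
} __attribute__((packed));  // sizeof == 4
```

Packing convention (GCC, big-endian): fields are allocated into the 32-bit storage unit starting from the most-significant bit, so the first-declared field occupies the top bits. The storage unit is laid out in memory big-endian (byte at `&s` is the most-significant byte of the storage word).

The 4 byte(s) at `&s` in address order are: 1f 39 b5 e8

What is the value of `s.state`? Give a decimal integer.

[0]=0x1f [1]=0x39 [2]=0xb5 [3]=0xe8 (big-endian) → word 0x1f39b5e8
id:1 @ bit 31 → (0x1f39b5e8>>31)&0x1 = 0x0
chan:17 @ bit 14 → (0x1f39b5e8>>14)&0x1ffff = 0x7ce6
mode:4 @ bit 10 → (0x1f39b5e8>>10)&0xf = 0xd
state:9 @ bit 1 → (0x1f39b5e8>>1)&0x1ff = 0xf4  ←
len:1 @ bit 0 → (0x1f39b5e8>>0)&0x1 = 0x0
state signed 9b, MSB=0: value = 244

244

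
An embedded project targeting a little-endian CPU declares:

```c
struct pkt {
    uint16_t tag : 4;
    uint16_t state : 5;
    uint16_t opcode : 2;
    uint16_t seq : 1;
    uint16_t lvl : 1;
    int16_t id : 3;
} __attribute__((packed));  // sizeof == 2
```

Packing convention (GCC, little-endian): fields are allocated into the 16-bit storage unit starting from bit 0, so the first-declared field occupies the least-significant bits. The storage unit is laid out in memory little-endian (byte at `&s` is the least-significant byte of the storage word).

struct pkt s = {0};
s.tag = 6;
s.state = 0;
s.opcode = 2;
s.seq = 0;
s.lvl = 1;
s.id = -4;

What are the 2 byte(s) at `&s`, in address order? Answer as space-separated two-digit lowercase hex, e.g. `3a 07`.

06 94

tag:4 = 6 → 0x6 << 0 → word 0x0006
state:5 = 0 → 0x0 << 4 → word 0x0006
opcode:2 = 2 → 0x2 << 9 → word 0x0406
seq:1 = 0 → 0x0 << 11 → word 0x0406
lvl:1 = 1 → 0x1 << 12 → word 0x1406
id:3 = -4 → 0x4 << 13 → word 0x9406
word = 0x9406 → little-endian bytes:
  [0]=0x06  [1]=0x94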